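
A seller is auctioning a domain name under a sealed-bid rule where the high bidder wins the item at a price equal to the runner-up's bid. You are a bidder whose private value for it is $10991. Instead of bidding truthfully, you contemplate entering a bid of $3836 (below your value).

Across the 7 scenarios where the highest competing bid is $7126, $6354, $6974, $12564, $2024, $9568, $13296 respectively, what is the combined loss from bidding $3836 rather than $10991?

$13942

The deviation costs you only when the competing bid falls strictly between $3836 and $10991; elsewhere both bids give the same outcome.
$7126: truthful payoff $3865, deviation payoff $0 → loss $3865.
$6354: truthful payoff $4637, deviation payoff $0 → loss $4637.
$6974: truthful payoff $4017, deviation payoff $0 → loss $4017.
$12564: outcomes coincide → loss $0.
$2024: outcomes coincide → loss $0.
$9568: truthful payoff $1423, deviation payoff $0 → loss $1423.
$13296: outcomes coincide → loss $0.
Total loss = $3865 + $4637 + $4017 + $1423 = $13942.
Truthful bidding weakly dominates here: raising your bid can only win items priced above your value, and lowering it can only forfeit items priced below.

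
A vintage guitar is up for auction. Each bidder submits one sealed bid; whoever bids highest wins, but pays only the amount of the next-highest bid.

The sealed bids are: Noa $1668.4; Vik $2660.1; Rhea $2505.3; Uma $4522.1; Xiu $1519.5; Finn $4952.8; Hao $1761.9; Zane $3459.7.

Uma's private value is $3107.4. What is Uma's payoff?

$0

Highest bid: Finn at $4952.8, so Finn wins.
Second-highest bid: Uma at $4522.1 — that is the price the winner pays.
Uma did not win, so Uma pays nothing and receives nothing: payoff $0.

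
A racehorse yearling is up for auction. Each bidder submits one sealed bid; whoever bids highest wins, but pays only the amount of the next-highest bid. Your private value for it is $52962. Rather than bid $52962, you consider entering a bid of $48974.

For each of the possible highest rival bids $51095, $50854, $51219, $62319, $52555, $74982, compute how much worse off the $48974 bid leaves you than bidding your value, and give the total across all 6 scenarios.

$6125

The deviation costs you only when the competing bid falls strictly between $48974 and $52962; elsewhere both bids give the same outcome.
$51095: truthful payoff $1867, deviation payoff $0 → loss $1867.
$50854: truthful payoff $2108, deviation payoff $0 → loss $2108.
$51219: truthful payoff $1743, deviation payoff $0 → loss $1743.
$62319: outcomes coincide → loss $0.
$52555: truthful payoff $407, deviation payoff $0 → loss $407.
$74982: outcomes coincide → loss $0.
Total loss = $1867 + $2108 + $1743 + $407 = $6125.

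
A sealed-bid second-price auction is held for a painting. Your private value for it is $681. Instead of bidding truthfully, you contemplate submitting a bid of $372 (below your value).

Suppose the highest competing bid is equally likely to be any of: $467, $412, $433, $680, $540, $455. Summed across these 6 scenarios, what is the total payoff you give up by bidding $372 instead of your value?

$1099

The deviation costs you only when the competing bid falls strictly between $372 and $681; elsewhere both bids give the same outcome.
$467: truthful payoff $214, deviation payoff $0 → loss $214.
$412: truthful payoff $269, deviation payoff $0 → loss $269.
$433: truthful payoff $248, deviation payoff $0 → loss $248.
$680: truthful payoff $1, deviation payoff $0 → loss $1.
$540: truthful payoff $141, deviation payoff $0 → loss $141.
$455: truthful payoff $226, deviation payoff $0 → loss $226.
Total loss = $214 + $269 + $248 + $1 + $141 + $226 = $1099.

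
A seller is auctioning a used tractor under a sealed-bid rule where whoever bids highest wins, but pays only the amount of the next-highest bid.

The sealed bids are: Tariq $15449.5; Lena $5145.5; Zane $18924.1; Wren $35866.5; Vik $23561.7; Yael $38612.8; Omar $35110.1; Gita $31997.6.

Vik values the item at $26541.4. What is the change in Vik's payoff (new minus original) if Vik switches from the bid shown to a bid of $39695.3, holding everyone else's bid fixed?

The highest bid among the other bidders is $38612.8; Vik's bid doesn't change that.
Original bid $23561.7: Vik is not highest (top rival bid is $38612.8); payoff $0.
Alternative bid $39695.3: Vik is highest, pays the top rival bid $38612.8; payoff $26541.4 − $38612.8 = −$12071.4.
Change in payoff = −$12071.4 − ($0) = −$12071.4.

−$12071.4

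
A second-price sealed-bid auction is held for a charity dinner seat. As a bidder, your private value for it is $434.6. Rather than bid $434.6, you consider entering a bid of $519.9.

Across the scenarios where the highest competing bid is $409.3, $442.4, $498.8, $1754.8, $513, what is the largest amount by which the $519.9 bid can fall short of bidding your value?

$409.3: same outcome either way → loss $0.
$442.4: truthful gives $0, deviation gives −$7.8 → loss $7.8.
$498.8: truthful gives $0, deviation gives −$64.2 → loss $64.2.
$1754.8: same outcome either way → loss $0.
$513: truthful gives $0, deviation gives −$78.4 → loss $78.4.
Maximum loss: $78.4.

$78.4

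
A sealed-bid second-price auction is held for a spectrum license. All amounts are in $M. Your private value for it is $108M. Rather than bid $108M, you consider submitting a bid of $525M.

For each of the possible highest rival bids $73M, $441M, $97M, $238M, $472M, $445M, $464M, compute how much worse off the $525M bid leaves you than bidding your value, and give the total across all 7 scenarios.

The deviation costs you only when the competing bid falls strictly between $108M and $525M; elsewhere both bids give the same outcome.
$73M: outcomes coincide → loss $0M.
$441M: truthful payoff $0M, deviation payoff −$333M → loss $333M.
$97M: outcomes coincide → loss $0M.
$238M: truthful payoff $0M, deviation payoff −$130M → loss $130M.
$472M: truthful payoff $0M, deviation payoff −$364M → loss $364M.
$445M: truthful payoff $0M, deviation payoff −$337M → loss $337M.
$464M: truthful payoff $0M, deviation payoff −$356M → loss $356M.
Total loss = $333M + $130M + $364M + $337M + $356M = $1520M.

$1520M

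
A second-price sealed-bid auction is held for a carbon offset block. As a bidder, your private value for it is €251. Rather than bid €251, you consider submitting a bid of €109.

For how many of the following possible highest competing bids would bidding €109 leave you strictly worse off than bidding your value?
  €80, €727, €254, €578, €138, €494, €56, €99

1

The deviation hurts exactly when the highest competing bid lies strictly between €109 and €251 — underbidding then forfeits a profitable win.
€80: below both → same outcome either way.
€727: above both → same outcome either way.
€254: above both → same outcome either way.
€578: above both → same outcome either way.
€138: inside the interval → strictly worse (loss €113).
€494: above both → same outcome either way.
€56: below both → same outcome either way.
€99: below both → same outcome either way.
Count: 1.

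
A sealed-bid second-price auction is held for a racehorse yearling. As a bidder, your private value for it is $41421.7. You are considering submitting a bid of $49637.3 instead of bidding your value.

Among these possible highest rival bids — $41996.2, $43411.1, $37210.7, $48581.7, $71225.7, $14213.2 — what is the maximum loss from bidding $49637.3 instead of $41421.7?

$41996.2: truthful gives $0, deviation gives −$574.5 → loss $574.5.
$43411.1: truthful gives $0, deviation gives −$1989.4 → loss $1989.4.
$37210.7: same outcome either way → loss $0.
$48581.7: truthful gives $0, deviation gives −$7160 → loss $7160.
$71225.7: same outcome either way → loss $0.
$14213.2: same outcome either way → loss $0.
Maximum loss: $7160.

$7160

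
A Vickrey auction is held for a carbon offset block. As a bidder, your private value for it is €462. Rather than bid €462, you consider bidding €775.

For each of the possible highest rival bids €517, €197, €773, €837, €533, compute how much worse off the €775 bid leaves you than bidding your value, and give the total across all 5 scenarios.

€437

The deviation costs you only when the competing bid falls strictly between €462 and €775; elsewhere both bids give the same outcome.
€517: truthful payoff €0, deviation payoff −€55 → loss €55.
€197: outcomes coincide → loss €0.
€773: truthful payoff €0, deviation payoff −€311 → loss €311.
€837: outcomes coincide → loss €0.
€533: truthful payoff €0, deviation payoff −€71 → loss €71.
Total loss = €55 + €311 + €71 = €437.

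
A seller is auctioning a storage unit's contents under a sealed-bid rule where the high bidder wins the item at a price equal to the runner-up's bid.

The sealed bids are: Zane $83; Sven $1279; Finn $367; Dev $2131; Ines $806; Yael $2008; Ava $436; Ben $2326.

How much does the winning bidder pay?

Highest bid: Ben at $2326, so Ben wins.
Second-highest bid: Dev at $2131 — that is the price the winner pays.

$2131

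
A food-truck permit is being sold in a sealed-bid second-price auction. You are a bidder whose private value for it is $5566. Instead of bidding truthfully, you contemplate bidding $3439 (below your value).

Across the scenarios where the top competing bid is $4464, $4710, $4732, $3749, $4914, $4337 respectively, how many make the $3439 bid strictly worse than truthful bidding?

6

The deviation hurts exactly when the highest competing bid lies strictly between $3439 and $5566 — underbidding then forfeits a profitable win.
$4464: inside the interval → strictly worse (loss $1102).
$4710: inside the interval → strictly worse (loss $856).
$4732: inside the interval → strictly worse (loss $834).
$3749: inside the interval → strictly worse (loss $1817).
$4914: inside the interval → strictly worse (loss $652).
$4337: inside the interval → strictly worse (loss $1229).
Count: 6.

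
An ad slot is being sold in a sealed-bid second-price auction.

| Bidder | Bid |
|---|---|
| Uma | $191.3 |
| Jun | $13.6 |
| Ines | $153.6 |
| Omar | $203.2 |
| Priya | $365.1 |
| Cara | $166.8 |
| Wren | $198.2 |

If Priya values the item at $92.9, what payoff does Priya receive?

−$110.3

Highest bid: Priya at $365.1, so Priya wins.
Second-highest bid: Omar at $203.2 — that is the price the winner pays.
Priya's payoff = value − price = $92.9 − $203.2 = −$110.3.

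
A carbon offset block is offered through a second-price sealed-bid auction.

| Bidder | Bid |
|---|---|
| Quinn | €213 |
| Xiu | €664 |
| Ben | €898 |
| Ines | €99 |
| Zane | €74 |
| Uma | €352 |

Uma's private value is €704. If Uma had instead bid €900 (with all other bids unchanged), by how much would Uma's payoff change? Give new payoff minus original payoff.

−€194

The highest bid among the other bidders is €898; Uma's bid doesn't change that.
Original bid €352: Uma is not highest (top rival bid is €898); payoff €0.
Alternative bid €900: Uma is highest, pays the top rival bid €898; payoff €704 − €898 = −€194.
Change in payoff = −€194 − (€0) = −€194.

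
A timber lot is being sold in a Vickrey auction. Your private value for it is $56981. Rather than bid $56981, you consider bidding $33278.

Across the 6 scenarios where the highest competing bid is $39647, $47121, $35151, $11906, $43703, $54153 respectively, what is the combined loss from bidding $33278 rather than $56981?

The deviation costs you only when the competing bid falls strictly between $33278 and $56981; elsewhere both bids give the same outcome.
$39647: truthful payoff $17334, deviation payoff $0 → loss $17334.
$47121: truthful payoff $9860, deviation payoff $0 → loss $9860.
$35151: truthful payoff $21830, deviation payoff $0 → loss $21830.
$11906: outcomes coincide → loss $0.
$43703: truthful payoff $13278, deviation payoff $0 → loss $13278.
$54153: truthful payoff $2828, deviation payoff $0 → loss $2828.
Total loss = $17334 + $9860 + $21830 + $13278 + $2828 = $65130.

$65130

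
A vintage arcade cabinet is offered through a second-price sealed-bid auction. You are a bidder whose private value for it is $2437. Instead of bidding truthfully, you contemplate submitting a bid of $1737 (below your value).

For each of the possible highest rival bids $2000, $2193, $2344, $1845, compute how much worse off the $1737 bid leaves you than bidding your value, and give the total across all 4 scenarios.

The deviation costs you only when the competing bid falls strictly between $1737 and $2437; elsewhere both bids give the same outcome.
$2000: truthful payoff $437, deviation payoff $0 → loss $437.
$2193: truthful payoff $244, deviation payoff $0 → loss $244.
$2344: truthful payoff $93, deviation payoff $0 → loss $93.
$1845: truthful payoff $592, deviation payoff $0 → loss $592.
Total loss = $437 + $244 + $93 + $592 = $1366.
In a second-price auction your bid sets only whether you win, not what you pay, so bidding your true value is weakly dominant.

$1366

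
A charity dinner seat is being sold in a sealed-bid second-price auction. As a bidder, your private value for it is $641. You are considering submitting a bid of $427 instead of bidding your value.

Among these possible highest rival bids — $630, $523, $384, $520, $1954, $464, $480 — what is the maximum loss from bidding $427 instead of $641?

$630: truthful gives $11, deviation gives $0 → loss $11.
$523: truthful gives $118, deviation gives $0 → loss $118.
$384: same outcome either way → loss $0.
$520: truthful gives $121, deviation gives $0 → loss $121.
$1954: same outcome either way → loss $0.
$464: truthful gives $177, deviation gives $0 → loss $177.
$480: truthful gives $161, deviation gives $0 → loss $161.
Maximum loss: $177.

$177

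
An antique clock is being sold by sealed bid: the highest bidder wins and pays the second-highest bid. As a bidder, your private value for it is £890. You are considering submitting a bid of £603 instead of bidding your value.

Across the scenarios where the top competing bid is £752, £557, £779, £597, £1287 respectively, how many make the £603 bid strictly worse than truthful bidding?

2

The deviation hurts exactly when the highest competing bid lies strictly between £603 and £890 — underbidding then forfeits a profitable win.
£752: inside the interval → strictly worse (loss £138).
£557: below both → same outcome either way.
£779: inside the interval → strictly worse (loss £111).
£597: below both → same outcome either way.
£1287: above both → same outcome either way.
Count: 2.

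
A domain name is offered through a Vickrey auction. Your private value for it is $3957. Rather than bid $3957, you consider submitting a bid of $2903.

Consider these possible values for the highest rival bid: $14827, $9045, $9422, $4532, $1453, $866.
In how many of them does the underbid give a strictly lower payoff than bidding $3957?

The deviation hurts exactly when the highest competing bid lies strictly between $2903 and $3957 — underbidding then forfeits a profitable win.
$14827: above both → same outcome either way.
$9045: above both → same outcome either way.
$9422: above both → same outcome either way.
$4532: above both → same outcome either way.
$1453: below both → same outcome either way.
$866: below both → same outcome either way.
Count: 0.

0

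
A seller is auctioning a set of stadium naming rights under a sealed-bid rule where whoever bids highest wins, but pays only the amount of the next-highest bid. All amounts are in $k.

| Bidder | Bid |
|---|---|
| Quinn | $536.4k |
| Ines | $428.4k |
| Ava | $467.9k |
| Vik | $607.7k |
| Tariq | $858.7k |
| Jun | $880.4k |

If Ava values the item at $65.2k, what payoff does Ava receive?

$0k

Highest bid: Jun at $880.4k, so Jun wins.
Second-highest bid: Tariq at $858.7k — that is the price the winner pays.
Ava did not win, so Ava pays nothing and receives nothing: payoff $0k.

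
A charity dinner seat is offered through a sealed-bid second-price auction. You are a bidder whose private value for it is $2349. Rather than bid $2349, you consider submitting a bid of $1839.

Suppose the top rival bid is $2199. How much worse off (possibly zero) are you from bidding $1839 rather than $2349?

$150

Bidding your value $2349: you win (since $2349 > $2199) and pay $2199. Payoff $150.
Bidding $1839: you lose. Payoff $0.
The competing bid $2199 lies between your shaded bid and your value, so underbidding forfeits an item you could have won at a profitable price.
Loss from deviating = $150 − ($0) = $150.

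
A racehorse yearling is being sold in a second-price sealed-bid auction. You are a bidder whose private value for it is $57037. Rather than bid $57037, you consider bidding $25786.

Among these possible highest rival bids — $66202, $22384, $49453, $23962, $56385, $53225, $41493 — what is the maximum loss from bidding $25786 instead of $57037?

$66202: same outcome either way → loss $0.
$22384: same outcome either way → loss $0.
$49453: truthful gives $7584, deviation gives $0 → loss $7584.
$23962: same outcome either way → loss $0.
$56385: truthful gives $652, deviation gives $0 → loss $652.
$53225: truthful gives $3812, deviation gives $0 → loss $3812.
$41493: truthful gives $15544, deviation gives $0 → loss $15544.
Maximum loss: $15544.

$15544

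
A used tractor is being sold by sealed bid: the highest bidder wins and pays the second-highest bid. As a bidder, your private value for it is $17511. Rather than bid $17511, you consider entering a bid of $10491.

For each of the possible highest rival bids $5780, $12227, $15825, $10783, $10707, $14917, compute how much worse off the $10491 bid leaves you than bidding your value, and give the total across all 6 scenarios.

$23096

The deviation costs you only when the competing bid falls strictly between $10491 and $17511; elsewhere both bids give the same outcome.
$5780: outcomes coincide → loss $0.
$12227: truthful payoff $5284, deviation payoff $0 → loss $5284.
$15825: truthful payoff $1686, deviation payoff $0 → loss $1686.
$10783: truthful payoff $6728, deviation payoff $0 → loss $6728.
$10707: truthful payoff $6804, deviation payoff $0 → loss $6804.
$14917: truthful payoff $2594, deviation payoff $0 → loss $2594.
Total loss = $5284 + $1686 + $6728 + $6804 + $2594 = $23096.
Truthful bidding weakly dominates here: raising your bid can only win items priced above your value, and lowering it can only forfeit items priced below.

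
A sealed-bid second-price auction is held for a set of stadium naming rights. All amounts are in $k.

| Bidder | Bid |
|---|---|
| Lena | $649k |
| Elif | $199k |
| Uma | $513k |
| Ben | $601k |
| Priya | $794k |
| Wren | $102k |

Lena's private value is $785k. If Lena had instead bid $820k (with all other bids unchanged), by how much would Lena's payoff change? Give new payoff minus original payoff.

The highest bid among the other bidders is $794k; Lena's bid doesn't change that.
Original bid $649k: Lena is not highest (top rival bid is $794k); payoff $0k.
Alternative bid $820k: Lena is highest, pays the top rival bid $794k; payoff $785k − $794k = −$9k.
Change in payoff = −$9k − ($0k) = −$9k.

−$9k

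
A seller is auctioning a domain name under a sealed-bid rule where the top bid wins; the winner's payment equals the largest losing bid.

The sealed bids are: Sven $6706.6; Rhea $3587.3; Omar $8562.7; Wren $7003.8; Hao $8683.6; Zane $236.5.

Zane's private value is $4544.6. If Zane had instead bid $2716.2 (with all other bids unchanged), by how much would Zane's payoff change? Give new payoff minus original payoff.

The highest bid among the other bidders is $8683.6; Zane's bid doesn't change that.
Original bid $236.5: Zane is not highest (top rival bid is $8683.6); payoff $0.
Alternative bid $2716.2: Zane is not highest (top rival bid is $8683.6); payoff $0.
Change in payoff = $0 − ($0) = $0.

$0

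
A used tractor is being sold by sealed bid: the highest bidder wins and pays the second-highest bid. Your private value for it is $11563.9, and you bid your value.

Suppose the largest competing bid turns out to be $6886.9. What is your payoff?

Your bid $11563.9 exceeds the highest competing bid $6886.9, so you win.
In a second-price auction the winner pays the second-highest bid, $6886.9.
Payoff = value − price = $11563.9 − $6886.9 = $4677.

$4677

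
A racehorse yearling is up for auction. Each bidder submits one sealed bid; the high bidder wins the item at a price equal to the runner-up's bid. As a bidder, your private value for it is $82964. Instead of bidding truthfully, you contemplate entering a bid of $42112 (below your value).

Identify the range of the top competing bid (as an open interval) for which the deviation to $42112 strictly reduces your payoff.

($42112, $82964)

If the competing bid is below $42112, both bids win at the same price — no difference.
If it is above $82964, both bids lose — no difference.
If it lies strictly between $42112 and $82964, bidding your value wins at a price below your value (positive payoff) while bidding $42112 loses (payoff 0).
So the deviation strictly hurts on the open interval ($42112, $82964).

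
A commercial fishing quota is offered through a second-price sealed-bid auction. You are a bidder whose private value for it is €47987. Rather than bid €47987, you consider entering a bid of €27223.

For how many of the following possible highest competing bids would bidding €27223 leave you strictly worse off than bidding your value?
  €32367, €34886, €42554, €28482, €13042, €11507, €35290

The deviation hurts exactly when the highest competing bid lies strictly between €27223 and €47987 — underbidding then forfeits a profitable win.
€32367: inside the interval → strictly worse (loss €15620).
€34886: inside the interval → strictly worse (loss €13101).
€42554: inside the interval → strictly worse (loss €5433).
€28482: inside the interval → strictly worse (loss €19505).
€13042: below both → same outcome either way.
€11507: below both → same outcome either way.
€35290: inside the interval → strictly worse (loss €12697).
Count: 5.

5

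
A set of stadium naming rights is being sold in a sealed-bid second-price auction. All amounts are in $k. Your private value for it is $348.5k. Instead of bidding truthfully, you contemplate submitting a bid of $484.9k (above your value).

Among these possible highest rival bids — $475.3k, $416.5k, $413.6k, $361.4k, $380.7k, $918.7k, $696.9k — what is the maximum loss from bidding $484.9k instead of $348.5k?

$126.8k

$475.3k: truthful gives $0k, deviation gives −$126.8k → loss $126.8k.
$416.5k: truthful gives $0k, deviation gives −$68k → loss $68k.
$413.6k: truthful gives $0k, deviation gives −$65.1k → loss $65.1k.
$361.4k: truthful gives $0k, deviation gives −$12.9k → loss $12.9k.
$380.7k: truthful gives $0k, deviation gives −$32.2k → loss $32.2k.
$918.7k: same outcome either way → loss $0k.
$696.9k: same outcome either way → loss $0k.
Maximum loss: $126.8k.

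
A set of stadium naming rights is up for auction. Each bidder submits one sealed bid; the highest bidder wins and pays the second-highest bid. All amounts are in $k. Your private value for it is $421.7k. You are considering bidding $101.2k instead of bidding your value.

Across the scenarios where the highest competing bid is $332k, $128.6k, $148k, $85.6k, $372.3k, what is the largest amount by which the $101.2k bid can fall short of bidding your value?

$332k: truthful gives $89.7k, deviation gives $0k → loss $89.7k.
$128.6k: truthful gives $293.1k, deviation gives $0k → loss $293.1k.
$148k: truthful gives $273.7k, deviation gives $0k → loss $273.7k.
$85.6k: same outcome either way → loss $0k.
$372.3k: truthful gives $49.4k, deviation gives $0k → loss $49.4k.
Maximum loss: $293.1k.

$293.1k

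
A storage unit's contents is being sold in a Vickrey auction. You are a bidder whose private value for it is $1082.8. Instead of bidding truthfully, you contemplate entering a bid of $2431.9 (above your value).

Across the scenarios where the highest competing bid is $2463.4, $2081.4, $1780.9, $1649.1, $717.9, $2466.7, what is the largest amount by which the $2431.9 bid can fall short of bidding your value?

$2463.4: same outcome either way → loss $0.
$2081.4: truthful gives $0, deviation gives −$998.6 → loss $998.6.
$1780.9: truthful gives $0, deviation gives −$698.1 → loss $698.1.
$1649.1: truthful gives $0, deviation gives −$566.3 → loss $566.3.
$717.9: same outcome either way → loss $0.
$2466.7: same outcome either way → loss $0.
Maximum loss: $998.6.

$998.6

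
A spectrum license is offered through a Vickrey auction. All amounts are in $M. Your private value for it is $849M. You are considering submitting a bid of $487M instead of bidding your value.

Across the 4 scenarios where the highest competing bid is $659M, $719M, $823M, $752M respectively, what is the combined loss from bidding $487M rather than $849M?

$443M

The deviation costs you only when the competing bid falls strictly between $487M and $849M; elsewhere both bids give the same outcome.
$659M: truthful payoff $190M, deviation payoff $0M → loss $190M.
$719M: truthful payoff $130M, deviation payoff $0M → loss $130M.
$823M: truthful payoff $26M, deviation payoff $0M → loss $26M.
$752M: truthful payoff $97M, deviation payoff $0M → loss $97M.
Total loss = $190M + $130M + $26M + $97M = $443M.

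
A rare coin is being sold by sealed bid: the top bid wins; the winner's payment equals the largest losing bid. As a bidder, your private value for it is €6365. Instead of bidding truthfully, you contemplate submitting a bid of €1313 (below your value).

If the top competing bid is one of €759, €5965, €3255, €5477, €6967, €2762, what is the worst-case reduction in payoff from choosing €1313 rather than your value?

€3603

€759: same outcome either way → loss €0.
€5965: truthful gives €400, deviation gives €0 → loss €400.
€3255: truthful gives €3110, deviation gives €0 → loss €3110.
€5477: truthful gives €888, deviation gives €0 → loss €888.
€6967: same outcome either way → loss €0.
€2762: truthful gives €3603, deviation gives €0 → loss €3603.
Maximum loss: €3603.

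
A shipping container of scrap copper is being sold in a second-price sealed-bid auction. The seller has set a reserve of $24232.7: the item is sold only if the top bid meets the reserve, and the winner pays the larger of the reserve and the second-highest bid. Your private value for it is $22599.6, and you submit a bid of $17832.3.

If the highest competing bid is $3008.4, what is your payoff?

$0

Your bid $17832.3 is the highest bid but falls below the reserve $24232.7, so the item goes unsold. Payoff $0.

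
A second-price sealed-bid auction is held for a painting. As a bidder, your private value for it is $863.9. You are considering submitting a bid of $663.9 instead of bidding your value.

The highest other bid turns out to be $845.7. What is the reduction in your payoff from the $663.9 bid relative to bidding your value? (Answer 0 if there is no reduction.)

Bidding your value $863.9: you win (since $863.9 > $845.7) and pay $845.7. Payoff $18.2.
Bidding $663.9: you lose. Payoff $0.
The competing bid $845.7 lies between your shaded bid and your value, so underbidding forfeits an item you could have won at a profitable price.
Loss from deviating = $18.2 − ($0) = $18.2.
In a second-price auction your bid sets only whether you win, not what you pay, so bidding your true value is weakly dominant.

$18.2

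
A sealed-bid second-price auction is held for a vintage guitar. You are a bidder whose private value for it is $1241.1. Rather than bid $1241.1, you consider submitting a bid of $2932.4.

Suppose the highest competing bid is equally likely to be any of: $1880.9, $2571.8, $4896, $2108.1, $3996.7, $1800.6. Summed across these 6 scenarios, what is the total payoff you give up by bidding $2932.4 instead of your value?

The deviation costs you only when the competing bid falls strictly between $1241.1 and $2932.4; elsewhere both bids give the same outcome.
$1880.9: truthful payoff $0, deviation payoff −$639.8 → loss $639.8.
$2571.8: truthful payoff $0, deviation payoff −$1330.7 → loss $1330.7.
$4896: outcomes coincide → loss $0.
$2108.1: truthful payoff $0, deviation payoff −$867 → loss $867.
$3996.7: outcomes coincide → loss $0.
$1800.6: truthful payoff $0, deviation payoff −$559.5 → loss $559.5.
Total loss = $639.8 + $1330.7 + $867 + $559.5 = $3397.

$3397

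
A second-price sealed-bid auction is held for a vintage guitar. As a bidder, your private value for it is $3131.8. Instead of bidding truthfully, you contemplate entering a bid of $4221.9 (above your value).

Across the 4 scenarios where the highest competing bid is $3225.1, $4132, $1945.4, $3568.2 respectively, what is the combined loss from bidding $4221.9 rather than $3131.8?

The deviation costs you only when the competing bid falls strictly between $3131.8 and $4221.9; elsewhere both bids give the same outcome.
$3225.1: truthful payoff $0, deviation payoff −$93.3 → loss $93.3.
$4132: truthful payoff $0, deviation payoff −$1000.2 → loss $1000.2.
$1945.4: outcomes coincide → loss $0.
$3568.2: truthful payoff $0, deviation payoff −$436.4 → loss $436.4.
Total loss = $93.3 + $1000.2 + $436.4 = $1529.9.
Truthful bidding weakly dominates here: raising your bid can only win items priced above your value, and lowering it can only forfeit items priced below.

$1529.9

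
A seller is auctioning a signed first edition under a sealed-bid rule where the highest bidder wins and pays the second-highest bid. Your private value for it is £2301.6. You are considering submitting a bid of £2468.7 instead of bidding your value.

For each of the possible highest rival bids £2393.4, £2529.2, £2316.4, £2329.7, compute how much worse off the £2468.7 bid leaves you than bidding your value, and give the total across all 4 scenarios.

£134.7

The deviation costs you only when the competing bid falls strictly between £2301.6 and £2468.7; elsewhere both bids give the same outcome.
£2393.4: truthful payoff £0, deviation payoff −£91.8 → loss £91.8.
£2529.2: outcomes coincide → loss £0.
£2316.4: truthful payoff £0, deviation payoff −£14.8 → loss £14.8.
£2329.7: truthful payoff £0, deviation payoff −£28.1 → loss £28.1.
Total loss = £91.8 + £14.8 + £28.1 = £134.7.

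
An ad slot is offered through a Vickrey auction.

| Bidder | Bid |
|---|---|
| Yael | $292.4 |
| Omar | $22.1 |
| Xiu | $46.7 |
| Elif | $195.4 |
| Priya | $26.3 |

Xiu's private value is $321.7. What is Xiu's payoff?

Highest bid: Yael at $292.4, so Yael wins.
Second-highest bid: Elif at $195.4 — that is the price the winner pays.
Xiu did not win, so Xiu pays nothing and receives nothing: payoff $0.

$0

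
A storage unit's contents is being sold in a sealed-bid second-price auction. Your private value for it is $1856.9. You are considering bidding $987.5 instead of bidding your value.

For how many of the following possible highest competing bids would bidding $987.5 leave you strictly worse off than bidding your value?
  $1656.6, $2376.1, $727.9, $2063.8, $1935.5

1

The deviation hurts exactly when the highest competing bid lies strictly between $987.5 and $1856.9 — underbidding then forfeits a profitable win.
$1656.6: inside the interval → strictly worse (loss $200.3).
$2376.1: above both → same outcome either way.
$727.9: below both → same outcome either way.
$2063.8: above both → same outcome either way.
$1935.5: above both → same outcome either way.
Count: 1.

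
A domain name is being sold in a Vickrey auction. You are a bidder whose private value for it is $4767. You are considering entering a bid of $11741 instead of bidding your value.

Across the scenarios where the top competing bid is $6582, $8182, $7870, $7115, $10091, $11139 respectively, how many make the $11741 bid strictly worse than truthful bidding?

6

The deviation hurts exactly when the highest competing bid lies strictly between $4767 and $11741 — overbidding then wins at a price above your value.
$6582: inside the interval → strictly worse (loss $1815).
$8182: inside the interval → strictly worse (loss $3415).
$7870: inside the interval → strictly worse (loss $3103).
$7115: inside the interval → strictly worse (loss $2348).
$10091: inside the interval → strictly worse (loss $5324).
$11139: inside the interval → strictly worse (loss $6372).
Count: 6.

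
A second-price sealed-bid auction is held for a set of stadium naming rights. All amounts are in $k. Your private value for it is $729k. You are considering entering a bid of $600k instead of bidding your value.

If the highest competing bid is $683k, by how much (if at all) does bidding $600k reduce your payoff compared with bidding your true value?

Bidding your value $729k: you win (since $729k > $683k) and pay $683k. Payoff $46k.
Bidding $600k: you lose. Payoff $0k.
The competing bid $683k lies between your shaded bid and your value, so underbidding forfeits an item you could have won at a profitable price.
Loss from deviating = $46k − ($0k) = $46k.

$46k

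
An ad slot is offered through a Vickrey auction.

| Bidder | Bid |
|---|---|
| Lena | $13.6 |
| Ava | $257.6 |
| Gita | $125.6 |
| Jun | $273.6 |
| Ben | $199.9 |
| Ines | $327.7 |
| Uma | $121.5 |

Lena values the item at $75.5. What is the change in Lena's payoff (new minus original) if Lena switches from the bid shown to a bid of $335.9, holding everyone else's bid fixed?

The highest bid among the other bidders is $327.7; Lena's bid doesn't change that.
Original bid $13.6: Lena is not highest (top rival bid is $327.7); payoff $0.
Alternative bid $335.9: Lena is highest, pays the top rival bid $327.7; payoff $75.5 − $327.7 = −$252.2.
Change in payoff = −$252.2 − ($0) = −$252.2.

−$252.2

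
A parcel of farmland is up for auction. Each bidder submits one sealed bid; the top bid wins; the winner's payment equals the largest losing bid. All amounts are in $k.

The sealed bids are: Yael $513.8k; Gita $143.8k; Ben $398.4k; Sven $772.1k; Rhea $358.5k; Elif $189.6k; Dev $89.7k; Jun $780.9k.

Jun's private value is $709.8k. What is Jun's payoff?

−$62.3k

Highest bid: Jun at $780.9k, so Jun wins.
Second-highest bid: Sven at $772.1k — that is the price the winner pays.
Jun's payoff = value − price = $709.8k − $772.1k = −$62.3k.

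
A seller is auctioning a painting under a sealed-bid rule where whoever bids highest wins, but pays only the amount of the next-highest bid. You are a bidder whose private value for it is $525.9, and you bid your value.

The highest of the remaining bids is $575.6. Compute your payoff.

$0

Your bid $525.9 is below the highest competing bid $575.6, so you lose.
A losing bidder pays nothing and receives nothing: payoff = $0.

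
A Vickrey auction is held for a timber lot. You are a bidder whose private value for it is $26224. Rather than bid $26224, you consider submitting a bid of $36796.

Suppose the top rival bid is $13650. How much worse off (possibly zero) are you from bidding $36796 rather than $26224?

$0

Bidding your value $26224: you win (since $26224 > $13650) and pay $13650. Payoff $12574.
Bidding $36796: you win and pay $13650. Payoff $26224 − $13650 = $12574.
Difference = $12574 − $12574 = $0; both bids lead to the same outcome because the competing bid is below both your value and your alternative bid.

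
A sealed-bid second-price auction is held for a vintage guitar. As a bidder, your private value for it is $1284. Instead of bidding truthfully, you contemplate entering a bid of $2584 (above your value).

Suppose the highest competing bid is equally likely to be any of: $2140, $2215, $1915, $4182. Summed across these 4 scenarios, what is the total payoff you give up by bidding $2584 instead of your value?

$2418

The deviation costs you only when the competing bid falls strictly between $1284 and $2584; elsewhere both bids give the same outcome.
$2140: truthful payoff $0, deviation payoff −$856 → loss $856.
$2215: truthful payoff $0, deviation payoff −$931 → loss $931.
$1915: truthful payoff $0, deviation payoff −$631 → loss $631.
$4182: outcomes coincide → loss $0.
Total loss = $856 + $931 + $631 = $2418.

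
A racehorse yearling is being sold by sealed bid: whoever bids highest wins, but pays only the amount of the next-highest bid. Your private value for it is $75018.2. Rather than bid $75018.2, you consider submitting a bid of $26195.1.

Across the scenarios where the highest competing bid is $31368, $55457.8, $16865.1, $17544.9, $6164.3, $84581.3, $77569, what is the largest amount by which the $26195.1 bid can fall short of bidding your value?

$43650.2

$31368: truthful gives $43650.2, deviation gives $0 → loss $43650.2.
$55457.8: truthful gives $19560.4, deviation gives $0 → loss $19560.4.
$16865.1: same outcome either way → loss $0.
$17544.9: same outcome either way → loss $0.
$6164.3: same outcome either way → loss $0.
$84581.3: same outcome either way → loss $0.
$77569: same outcome either way → loss $0.
Maximum loss: $43650.2.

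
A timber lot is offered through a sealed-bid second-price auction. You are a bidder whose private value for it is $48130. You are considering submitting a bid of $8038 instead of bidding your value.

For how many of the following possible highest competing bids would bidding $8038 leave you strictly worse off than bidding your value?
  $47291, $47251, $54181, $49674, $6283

The deviation hurts exactly when the highest competing bid lies strictly between $8038 and $48130 — underbidding then forfeits a profitable win.
$47291: inside the interval → strictly worse (loss $839).
$47251: inside the interval → strictly worse (loss $879).
$54181: above both → same outcome either way.
$49674: above both → same outcome either way.
$6283: below both → same outcome either way.
Count: 2.

2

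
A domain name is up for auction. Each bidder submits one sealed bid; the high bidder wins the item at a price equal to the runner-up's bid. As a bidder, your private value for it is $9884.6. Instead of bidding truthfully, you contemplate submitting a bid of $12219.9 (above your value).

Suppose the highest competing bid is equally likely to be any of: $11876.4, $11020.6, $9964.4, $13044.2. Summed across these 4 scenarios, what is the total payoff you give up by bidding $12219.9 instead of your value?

The deviation costs you only when the competing bid falls strictly between $9884.6 and $12219.9; elsewhere both bids give the same outcome.
$11876.4: truthful payoff $0, deviation payoff −$1991.8 → loss $1991.8.
$11020.6: truthful payoff $0, deviation payoff −$1136 → loss $1136.
$9964.4: truthful payoff $0, deviation payoff −$79.8 → loss $79.8.
$13044.2: outcomes coincide → loss $0.
Total loss = $1991.8 + $1136 + $79.8 = $3207.6.

$3207.6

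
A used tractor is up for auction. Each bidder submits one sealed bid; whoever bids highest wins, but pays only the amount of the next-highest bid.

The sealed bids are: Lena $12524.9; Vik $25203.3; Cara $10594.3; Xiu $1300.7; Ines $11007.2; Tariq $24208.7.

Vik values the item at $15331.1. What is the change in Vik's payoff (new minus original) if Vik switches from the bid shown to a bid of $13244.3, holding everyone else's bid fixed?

The highest bid among the other bidders is $24208.7; Vik's bid doesn't change that.
Original bid $25203.3: Vik is highest, pays the top rival bid $24208.7; payoff $15331.1 − $24208.7 = −$8877.6.
Alternative bid $13244.3: Vik is not highest (top rival bid is $24208.7); payoff $0.
Change in payoff = $0 − (−$8877.6) = $8877.6.

$8877.6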